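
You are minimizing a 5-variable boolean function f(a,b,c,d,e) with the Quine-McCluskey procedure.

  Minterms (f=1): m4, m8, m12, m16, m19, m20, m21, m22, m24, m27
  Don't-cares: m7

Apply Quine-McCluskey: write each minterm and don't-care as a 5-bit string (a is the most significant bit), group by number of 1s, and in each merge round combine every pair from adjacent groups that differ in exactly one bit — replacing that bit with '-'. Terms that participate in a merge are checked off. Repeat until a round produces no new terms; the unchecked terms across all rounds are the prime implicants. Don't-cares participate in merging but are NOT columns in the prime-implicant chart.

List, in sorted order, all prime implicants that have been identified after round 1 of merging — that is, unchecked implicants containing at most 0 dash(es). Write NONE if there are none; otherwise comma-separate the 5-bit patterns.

00111

size-2^0 implicants → 00100(✓)  00111  01000(✓)  01100(✓)  10000(✓)  10011(✓)  10100(✓)  10101(✓)  10110(✓)  11000(✓)  11011(✓)
size-2^1 implicants → -0100  -1000  0-100  01-00  1-000  1-011  10-00  101-0  1010-
Unchecked terms (primes): -0100, -1000, 0-100, 00111, 01-00, 1-000, 1-011, 10-00, 101-0, 1010-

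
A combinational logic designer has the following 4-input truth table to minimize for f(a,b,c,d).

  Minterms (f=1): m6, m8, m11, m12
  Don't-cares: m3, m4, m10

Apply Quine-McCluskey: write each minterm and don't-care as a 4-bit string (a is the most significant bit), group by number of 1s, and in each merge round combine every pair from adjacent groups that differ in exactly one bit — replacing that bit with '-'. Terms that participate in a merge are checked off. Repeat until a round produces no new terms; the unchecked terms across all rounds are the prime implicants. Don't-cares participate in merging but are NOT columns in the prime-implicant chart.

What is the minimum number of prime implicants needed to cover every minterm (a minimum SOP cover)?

Round 0: 0011✓ 0100✓ 0110✓ 1000✓ 1010✓ 1011✓ 1100✓
Round 1: -011 -100 01-0 1-00 10-0 101-
PIs = {-011, -100, 01-0, 1-00, 10-0, 101-}
Coverage chart:
  m6: 01-0 ←essential
  m8: 1-00,10-0
  m11: -011,101-
  m12: -100,1-00
Essential: 01-0
Petrick residual → -011, 1-00
Min cover (3 terms): b'cd + a'bd' + ac'd'

3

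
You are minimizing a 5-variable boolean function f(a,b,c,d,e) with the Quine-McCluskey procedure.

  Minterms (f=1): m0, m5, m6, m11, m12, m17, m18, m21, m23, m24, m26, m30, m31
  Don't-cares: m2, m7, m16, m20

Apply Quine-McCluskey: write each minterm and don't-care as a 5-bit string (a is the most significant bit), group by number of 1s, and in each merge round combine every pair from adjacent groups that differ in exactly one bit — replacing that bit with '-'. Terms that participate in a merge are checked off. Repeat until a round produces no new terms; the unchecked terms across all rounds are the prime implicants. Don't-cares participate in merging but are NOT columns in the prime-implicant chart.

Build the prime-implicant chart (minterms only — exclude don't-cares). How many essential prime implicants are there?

size-2^0 implicants → 00000(✓)  00010(✓)  00101(✓)  00110(✓)  00111(✓)  01011  01100  10000(✓)  10001(✓)  10010(✓)  10100(✓)  10101(✓)  10111(✓)  11000(✓)  11010(✓)  11110(✓)  11111(✓)
size-2^1 implicants → -0000(✓)  -0010(✓)  -0101(✓)  -0111(✓)  00-10  000-0(✓)  001-1(✓)  0011-  1-000(✓)  1-010(✓)  1-111  10-00(✓)  10-01(✓)  100-0(✓)  1000-(✓)  101-1(✓)  1010-(✓)  11-10  110-0(✓)  1111-
size-2^2 implicants → -00-0  -01-1  1-0-0  10-0-
Unchecked terms (primes): -00-0, -01-1, 00-10, 0011-, 01011, 01100, 1-0-0, 1-111, 10-0-, 11-10, 1111-
Minterm coverage:
  m0 ⊆ -00-0 [E]
  m5 ⊆ -01-1 [E]
  m6 ⊆ 00-10,0011-
  m11 ⊆ 01011 [E]
  m12 ⊆ 01100 [E]
  m17 ⊆ 10-0- [E]
  m18 ⊆ -00-0,1-0-0
  m21 ⊆ -01-1,10-0-
  m23 ⊆ -01-1,1-111
  m24 ⊆ 1-0-0 [E]
  m26 ⊆ 1-0-0,11-10
  m30 ⊆ 11-10,1111-
  m31 ⊆ 1-111,1111-
E = {-00-0, -01-1, 01011, 01100, 1-0-0, 10-0-}

6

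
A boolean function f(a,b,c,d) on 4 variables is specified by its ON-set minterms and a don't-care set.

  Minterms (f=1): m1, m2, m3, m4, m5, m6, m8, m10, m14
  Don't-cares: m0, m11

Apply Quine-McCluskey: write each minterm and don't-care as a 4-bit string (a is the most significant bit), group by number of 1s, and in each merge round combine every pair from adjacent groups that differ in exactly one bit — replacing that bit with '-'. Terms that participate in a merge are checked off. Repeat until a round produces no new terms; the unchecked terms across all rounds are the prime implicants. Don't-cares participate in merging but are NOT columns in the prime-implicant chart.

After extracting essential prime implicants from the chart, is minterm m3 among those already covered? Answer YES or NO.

NO

Round 0: 0000✓ 0001✓ 0010✓ 0011✓ 0100✓ 0101✓ 0110✓ 1000✓ 1010✓ 1011✓ 1110✓
Round 1: -000✓ -010✓ -011✓ -110✓ 0-00✓ 0-01✓ 0-10✓ 00-0✓ 00-1✓ 000-✓ 001-✓ 01-0✓ 010-✓ 1-10✓ 10-0✓ 101-✓
Round 2: --10 -0-0 -01- 0--0 0-0- 00--
PIs = {--10, -0-0, -01-, 0--0, 0-0-, 00--}
Coverage chart:
  m1: 0-0-,00--
  m2: --10,-0-0,-01-,0--0,00--
  m3: -01-,00--
  m4: 0--0,0-0-
  m5: 0-0- ←essential
  m6: --10,0--0
  m8: -0-0 ←essential
  m10: --10,-0-0,-01-
  m14: --10 ←essential
Essential: --10, -0-0, 0-0-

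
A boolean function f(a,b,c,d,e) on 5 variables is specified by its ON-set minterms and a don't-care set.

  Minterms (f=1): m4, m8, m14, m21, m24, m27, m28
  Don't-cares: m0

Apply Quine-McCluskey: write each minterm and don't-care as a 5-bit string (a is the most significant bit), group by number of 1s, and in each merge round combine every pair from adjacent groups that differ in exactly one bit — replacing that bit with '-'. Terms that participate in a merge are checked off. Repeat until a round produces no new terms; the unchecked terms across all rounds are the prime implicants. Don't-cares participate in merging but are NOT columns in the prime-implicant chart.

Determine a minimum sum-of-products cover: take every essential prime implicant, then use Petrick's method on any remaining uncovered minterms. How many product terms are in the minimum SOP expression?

6

size-2^0 implicants → 00000(✓)  00100(✓)  01000(✓)  01110  10101  11000(✓)  11011  11100(✓)
size-2^1 implicants → -1000  0-000  00-00  11-00
Unchecked terms (primes): -1000, 0-000, 00-00, 01110, 10101, 11-00, 11011
Minterm coverage:
  m4 ⊆ 00-00 [E]
  m8 ⊆ -1000,0-000
  m14 ⊆ 01110 [E]
  m21 ⊆ 10101 [E]
  m24 ⊆ -1000,11-00
  m27 ⊆ 11011 [E]
  m28 ⊆ 11-00 [E]
E = {00-00, 01110, 10101, 11-00, 11011}
Petrick residual → -1000
Cover = bc'd'e' + a'b'd'e' + a'bcde' + ab'cd'e + abd'e' + abc'de  |cover|=6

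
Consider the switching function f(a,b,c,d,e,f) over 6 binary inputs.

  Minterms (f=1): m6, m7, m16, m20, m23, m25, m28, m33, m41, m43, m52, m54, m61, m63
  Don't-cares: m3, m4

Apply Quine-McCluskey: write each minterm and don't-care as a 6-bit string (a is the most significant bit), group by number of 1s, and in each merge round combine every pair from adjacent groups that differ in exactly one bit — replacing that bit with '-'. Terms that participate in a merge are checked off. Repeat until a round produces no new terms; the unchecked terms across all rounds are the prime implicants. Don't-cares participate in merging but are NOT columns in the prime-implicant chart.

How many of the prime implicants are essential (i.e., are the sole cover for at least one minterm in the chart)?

8

size-2^0 implicants → 000011(✓)  000100(✓)  000110(✓)  000111(✓)  010000(✓)  010100(✓)  010111(✓)  011001  011100(✓)  100001(✓)  101001(✓)  101011(✓)  110100(✓)  110110(✓)  111101(✓)  111111(✓)
size-2^1 implicants → -10100  0-0100  0-0111  000-11  0001-0  00011-  01-100  010-00  10-001  1010-1  1101-0  1111-1
Unchecked terms (primes): -10100, 0-0100, 0-0111, 000-11, 0001-0, 00011-, 01-100, 010-00, 011001, 10-001, 1010-1, 1101-0, 1111-1
Minterm coverage:
  m6 ⊆ 0001-0,00011-
  m7 ⊆ 0-0111,000-11,00011-
  m16 ⊆ 010-00 [E]
  m20 ⊆ -10100,0-0100,01-100,010-00
  m23 ⊆ 0-0111 [E]
  m25 ⊆ 011001 [E]
  m28 ⊆ 01-100 [E]
  m33 ⊆ 10-001 [E]
  m41 ⊆ 10-001,1010-1
  m43 ⊆ 1010-1 [E]
  m52 ⊆ -10100,1101-0
  m54 ⊆ 1101-0 [E]
  m61 ⊆ 1111-1 [E]
  m63 ⊆ 1111-1 [E]
E = {0-0111, 01-100, 010-00, 011001, 10-001, 1010-1, 1101-0, 1111-1}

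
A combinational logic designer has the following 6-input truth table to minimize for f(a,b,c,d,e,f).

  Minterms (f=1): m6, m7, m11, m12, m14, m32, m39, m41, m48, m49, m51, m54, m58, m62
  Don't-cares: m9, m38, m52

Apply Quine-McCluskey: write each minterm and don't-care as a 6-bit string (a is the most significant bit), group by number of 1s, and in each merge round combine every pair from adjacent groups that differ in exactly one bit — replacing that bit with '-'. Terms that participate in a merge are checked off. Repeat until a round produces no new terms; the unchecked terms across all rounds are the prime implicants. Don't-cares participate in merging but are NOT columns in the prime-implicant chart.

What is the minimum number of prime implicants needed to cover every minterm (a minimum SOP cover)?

8

size-2^0 implicants → 000110(✓)  000111(✓)  001001(✓)  001011(✓)  001100(✓)  001110(✓)  100000(✓)  100110(✓)  100111(✓)  101001(✓)  110000(✓)  110001(✓)  110011(✓)  110100(✓)  110110(✓)  111010(✓)  111110(✓)
size-2^1 implicants → -00110(✓)  -00111(✓)  -01001  00-110  00011-(✓)  0010-1  0011-0  1-0000  1-0110  10011-(✓)  11-110  110-00  1100-1  11000-  1101-0  111-10
size-2^2 implicants → -0011-
Unchecked terms (primes): -0011-, -01001, 00-110, 0010-1, 0011-0, 1-0000, 1-0110, 11-110, 110-00, 1100-1, 11000-, 1101-0, 111-10
Minterm coverage:
  m6 ⊆ -0011-,00-110
  m7 ⊆ -0011- [E]
  m11 ⊆ 0010-1 [E]
  m12 ⊆ 0011-0 [E]
  m14 ⊆ 00-110,0011-0
  m32 ⊆ 1-0000 [E]
  m39 ⊆ -0011- [E]
  m41 ⊆ -01001 [E]
  m48 ⊆ 1-0000,110-00,11000-
  m49 ⊆ 1100-1,11000-
  m51 ⊆ 1100-1 [E]
  m54 ⊆ 1-0110,11-110,1101-0
  m58 ⊆ 111-10 [E]
  m62 ⊆ 11-110,111-10
E = {-0011-, -01001, 0010-1, 0011-0, 1-0000, 1100-1, 111-10}
Petrick residual → 1-0110
Cover = b'c'de + b'cd'e'f + a'b'cd'f + a'b'cdf' + ac'd'e'f' + ac'def' + abc'd'f + abcef'  |cover|=8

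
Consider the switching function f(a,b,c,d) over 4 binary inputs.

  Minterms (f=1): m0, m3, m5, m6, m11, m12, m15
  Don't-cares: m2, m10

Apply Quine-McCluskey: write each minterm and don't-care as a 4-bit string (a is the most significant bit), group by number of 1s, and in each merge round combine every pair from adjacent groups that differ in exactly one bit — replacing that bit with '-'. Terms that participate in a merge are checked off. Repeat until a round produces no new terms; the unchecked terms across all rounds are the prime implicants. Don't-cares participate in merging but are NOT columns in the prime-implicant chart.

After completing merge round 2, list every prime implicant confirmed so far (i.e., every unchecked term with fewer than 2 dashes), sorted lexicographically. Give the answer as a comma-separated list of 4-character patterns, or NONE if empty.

[col 0] 0000*, 0010*, 0011*, 0101, 0110*, 1010*, 1011*, 1100, 1111*
[col 1] -010*, -011*, 0-10, 00-0, 001-*, 1-11, 101-*
[col 2] -01-
Prime implicants: -01-, 0-10, 00-0, 0101, 1-11, 1100

0-10, 00-0, 0101, 1-11, 1100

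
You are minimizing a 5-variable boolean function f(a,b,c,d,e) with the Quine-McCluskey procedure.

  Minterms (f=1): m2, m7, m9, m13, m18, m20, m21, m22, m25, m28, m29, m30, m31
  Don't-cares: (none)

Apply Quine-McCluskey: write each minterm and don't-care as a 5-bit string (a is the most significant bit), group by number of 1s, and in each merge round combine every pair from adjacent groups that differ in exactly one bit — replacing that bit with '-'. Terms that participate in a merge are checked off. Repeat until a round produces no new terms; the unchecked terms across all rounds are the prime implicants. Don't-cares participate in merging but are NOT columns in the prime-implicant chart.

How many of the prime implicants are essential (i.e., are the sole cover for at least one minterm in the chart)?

Round 0: 00010✓ 00111 01001✓ 01101✓ 10010✓ 10100✓ 10101✓ 10110✓ 11001✓ 11100✓ 11101✓ 11110✓ 11111✓
Round 1: -0010 -1001✓ -1101✓ 01-01✓ 1-100✓ 1-101✓ 1-110✓ 10-10 101-0✓ 1010-✓ 11-01✓ 111-0✓ 111-1✓ 1110-✓ 1111-✓
Round 2: -1-01 1-1-0 1-10- 111--
PIs = {-0010, -1-01, 00111, 1-1-0, 1-10-, 10-10, 111--}
Coverage chart:
  m2: -0010 ←essential
  m7: 00111 ←essential
  m9: -1-01 ←essential
  m13: -1-01 ←essential
  m18: -0010,10-10
  m20: 1-1-0,1-10-
  m21: 1-10- ←essential
  m22: 1-1-0,10-10
  m25: -1-01 ←essential
  m28: 1-1-0,1-10-,111--
  m29: -1-01,1-10-,111--
  m30: 1-1-0,111--
  m31: 111-- ←essential
Essential: -0010, -1-01, 00111, 1-10-, 111--

5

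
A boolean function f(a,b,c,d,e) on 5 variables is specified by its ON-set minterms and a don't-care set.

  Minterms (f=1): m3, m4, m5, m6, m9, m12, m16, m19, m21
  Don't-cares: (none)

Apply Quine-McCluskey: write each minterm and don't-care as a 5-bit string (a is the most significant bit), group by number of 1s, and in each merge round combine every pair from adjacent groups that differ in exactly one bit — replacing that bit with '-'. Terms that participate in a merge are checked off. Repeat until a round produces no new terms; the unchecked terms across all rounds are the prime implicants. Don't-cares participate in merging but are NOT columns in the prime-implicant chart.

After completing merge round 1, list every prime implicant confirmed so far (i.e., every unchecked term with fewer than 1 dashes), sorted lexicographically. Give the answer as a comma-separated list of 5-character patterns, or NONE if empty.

01001, 10000

Round 0: 00011✓ 00100✓ 00101✓ 00110✓ 01001 01100✓ 10000 10011✓ 10101✓
Round 1: -0011 -0101 0-100 001-0 0010-
PIs = {-0011, -0101, 0-100, 001-0, 0010-, 01001, 10000}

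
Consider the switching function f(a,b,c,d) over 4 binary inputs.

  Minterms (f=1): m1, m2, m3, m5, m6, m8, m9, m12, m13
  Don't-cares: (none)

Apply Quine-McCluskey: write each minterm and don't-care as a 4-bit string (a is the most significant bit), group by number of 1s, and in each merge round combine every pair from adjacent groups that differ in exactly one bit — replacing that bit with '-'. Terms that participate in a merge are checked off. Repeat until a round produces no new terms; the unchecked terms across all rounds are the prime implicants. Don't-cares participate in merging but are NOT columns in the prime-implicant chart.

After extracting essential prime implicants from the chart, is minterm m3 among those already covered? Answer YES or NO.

Round 0: 0001✓ 0010✓ 0011✓ 0101✓ 0110✓ 1000✓ 1001✓ 1100✓ 1101✓
Round 1: -001✓ -101✓ 0-01✓ 0-10 00-1 001- 1-00✓ 1-01✓ 100-✓ 110-✓
Round 2: --01 1-0-
PIs = {--01, 0-10, 00-1, 001-, 1-0-}
Coverage chart:
  m1: --01,00-1
  m2: 0-10,001-
  m3: 00-1,001-
  m5: --01 ←essential
  m6: 0-10 ←essential
  m8: 1-0- ←essential
  m9: --01,1-0-
  m12: 1-0- ←essential
  m13: --01,1-0-
Essential: --01, 0-10, 1-0-

NO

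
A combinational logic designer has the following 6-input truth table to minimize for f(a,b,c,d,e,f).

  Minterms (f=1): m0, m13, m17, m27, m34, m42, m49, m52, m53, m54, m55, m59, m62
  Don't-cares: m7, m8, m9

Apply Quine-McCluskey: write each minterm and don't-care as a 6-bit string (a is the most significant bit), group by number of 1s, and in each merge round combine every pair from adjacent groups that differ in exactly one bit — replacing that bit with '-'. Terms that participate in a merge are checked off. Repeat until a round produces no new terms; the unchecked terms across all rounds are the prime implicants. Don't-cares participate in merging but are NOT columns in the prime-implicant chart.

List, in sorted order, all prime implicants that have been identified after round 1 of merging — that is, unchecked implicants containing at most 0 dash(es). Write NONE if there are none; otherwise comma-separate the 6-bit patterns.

000111

size-2^0 implicants → 000000(✓)  000111  001000(✓)  001001(✓)  001101(✓)  010001(✓)  011011(✓)  100010(✓)  101010(✓)  110001(✓)  110100(✓)  110101(✓)  110110(✓)  110111(✓)  111011(✓)  111110(✓)
size-2^1 implicants → -10001  -11011  00-000  001-01  00100-  10-010  11-110  110-01  1101-0(✓)  1101-1(✓)  11010-(✓)  11011-(✓)
size-2^2 implicants → 1101--
Unchecked terms (primes): -10001, -11011, 00-000, 000111, 001-01, 00100-, 10-010, 11-110, 110-01, 1101--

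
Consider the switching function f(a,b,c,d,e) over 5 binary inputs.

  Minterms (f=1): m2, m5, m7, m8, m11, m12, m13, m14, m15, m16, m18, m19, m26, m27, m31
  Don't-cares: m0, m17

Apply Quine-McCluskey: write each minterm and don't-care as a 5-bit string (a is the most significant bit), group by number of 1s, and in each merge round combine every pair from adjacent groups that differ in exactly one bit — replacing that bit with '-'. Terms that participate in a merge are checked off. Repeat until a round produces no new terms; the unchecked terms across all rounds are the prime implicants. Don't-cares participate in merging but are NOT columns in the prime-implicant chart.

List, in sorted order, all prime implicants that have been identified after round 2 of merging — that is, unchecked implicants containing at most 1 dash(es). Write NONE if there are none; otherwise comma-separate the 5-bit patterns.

0-000, 01-00

size-2^0 implicants → 00000(✓)  00010(✓)  00101(✓)  00111(✓)  01000(✓)  01011(✓)  01100(✓)  01101(✓)  01110(✓)  01111(✓)  10000(✓)  10001(✓)  10010(✓)  10011(✓)  11010(✓)  11011(✓)  11111(✓)
size-2^1 implicants → -0000(✓)  -0010(✓)  -1011(✓)  -1111(✓)  0-000  0-101(✓)  0-111(✓)  000-0(✓)  001-1(✓)  01-00  01-11(✓)  011-0(✓)  011-1(✓)  0110-(✓)  0111-(✓)  1-010(✓)  1-011(✓)  100-0(✓)  100-1(✓)  1000-(✓)  1001-(✓)  11-11(✓)  1101-(✓)
size-2^2 implicants → -00-0  -1-11  0-1-1  011--  1-01-  100--
Unchecked terms (primes): -00-0, -1-11, 0-000, 0-1-1, 01-00, 011--, 1-01-, 100--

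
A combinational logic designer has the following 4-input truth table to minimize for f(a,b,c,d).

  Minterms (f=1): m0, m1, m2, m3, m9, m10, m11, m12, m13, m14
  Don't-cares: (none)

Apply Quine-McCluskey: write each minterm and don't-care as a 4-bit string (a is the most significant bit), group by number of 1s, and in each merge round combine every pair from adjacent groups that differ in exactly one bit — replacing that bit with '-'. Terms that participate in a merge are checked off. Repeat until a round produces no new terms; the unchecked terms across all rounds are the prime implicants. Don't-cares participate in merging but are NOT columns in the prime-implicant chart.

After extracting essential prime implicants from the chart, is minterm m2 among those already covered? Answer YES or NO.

size-2^0 implicants → 0000(✓)  0001(✓)  0010(✓)  0011(✓)  1001(✓)  1010(✓)  1011(✓)  1100(✓)  1101(✓)  1110(✓)
size-2^1 implicants → -001(✓)  -010(✓)  -011(✓)  00-0(✓)  00-1(✓)  000-(✓)  001-(✓)  1-01  1-10  10-1(✓)  101-(✓)  11-0  110-
size-2^2 implicants → -0-1  -01-  00--
Unchecked terms (primes): -0-1, -01-, 00--, 1-01, 1-10, 11-0, 110-
Minterm coverage:
  m0 ⊆ 00-- [E]
  m1 ⊆ -0-1,00--
  m2 ⊆ -01-,00--
  m3 ⊆ -0-1,-01-,00--
  m9 ⊆ -0-1,1-01
  m10 ⊆ -01-,1-10
  m11 ⊆ -0-1,-01-
  m12 ⊆ 11-0,110-
  m13 ⊆ 1-01,110-
  m14 ⊆ 1-10,11-0
E = {00--}

YES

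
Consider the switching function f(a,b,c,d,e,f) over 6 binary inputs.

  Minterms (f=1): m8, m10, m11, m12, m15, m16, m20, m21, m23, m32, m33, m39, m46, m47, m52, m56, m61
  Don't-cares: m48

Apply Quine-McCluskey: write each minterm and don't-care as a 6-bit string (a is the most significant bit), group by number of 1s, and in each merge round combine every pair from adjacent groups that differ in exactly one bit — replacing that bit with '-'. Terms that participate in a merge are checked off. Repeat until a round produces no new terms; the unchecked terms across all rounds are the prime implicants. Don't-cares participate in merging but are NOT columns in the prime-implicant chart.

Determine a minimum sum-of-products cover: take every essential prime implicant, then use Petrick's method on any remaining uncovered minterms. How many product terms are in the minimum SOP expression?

size-2^0 implicants → 001000(✓)  001010(✓)  001011(✓)  001100(✓)  001111(✓)  010000(✓)  010100(✓)  010101(✓)  010111(✓)  100000(✓)  100001(✓)  100111(✓)  101110(✓)  101111(✓)  110000(✓)  110100(✓)  111000(✓)  111101
size-2^1 implicants → -01111  -10000(✓)  -10100(✓)  001-00  001-11  0010-0  00101-  010-00(✓)  0101-1  01010-  1-0000  10-111  10000-  10111-  11-000  110-00(✓)
size-2^2 implicants → -10-00
Unchecked terms (primes): -01111, -10-00, 001-00, 001-11, 0010-0, 00101-, 0101-1, 01010-, 1-0000, 10-111, 10000-, 10111-, 11-000, 111101
Minterm coverage:
  m8 ⊆ 001-00,0010-0
  m10 ⊆ 0010-0,00101-
  m11 ⊆ 001-11,00101-
  m12 ⊆ 001-00 [E]
  m15 ⊆ -01111,001-11
  m16 ⊆ -10-00 [E]
  m20 ⊆ -10-00,01010-
  m21 ⊆ 0101-1,01010-
  m23 ⊆ 0101-1 [E]
  m32 ⊆ 1-0000,10000-
  m33 ⊆ 10000- [E]
  m39 ⊆ 10-111 [E]
  m46 ⊆ 10111- [E]
  m47 ⊆ -01111,10-111,10111-
  m52 ⊆ -10-00 [E]
  m56 ⊆ 11-000 [E]
  m61 ⊆ 111101 [E]
E = {-10-00, 001-00, 0101-1, 10-111, 10000-, 10111-, 11-000, 111101}
Petrick residual → -01111, 00101-
Cover = b'cdef + bc'e'f' + a'b'ce'f' + a'b'cd'e + a'bc'df + ab'def + ab'c'd'e' + ab'cde + abd'e'f' + abcde'f  |cover|=10

10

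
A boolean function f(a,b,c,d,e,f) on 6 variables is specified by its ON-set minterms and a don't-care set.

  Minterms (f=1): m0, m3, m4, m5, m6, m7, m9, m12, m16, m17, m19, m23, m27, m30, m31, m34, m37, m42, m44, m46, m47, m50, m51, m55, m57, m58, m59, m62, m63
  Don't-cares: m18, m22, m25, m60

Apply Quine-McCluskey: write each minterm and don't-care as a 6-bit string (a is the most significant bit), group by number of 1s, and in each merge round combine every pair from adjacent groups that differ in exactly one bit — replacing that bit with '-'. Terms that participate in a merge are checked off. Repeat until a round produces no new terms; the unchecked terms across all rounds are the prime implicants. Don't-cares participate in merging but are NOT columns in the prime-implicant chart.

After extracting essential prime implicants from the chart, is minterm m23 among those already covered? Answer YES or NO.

Round 0: 000000✓ 000011✓ 000100✓ 000101✓ 000110✓ 000111✓ 001001✓ 001100✓ 010000✓ 010001✓ 010010✓ 010011✓ 010110✓ 010111✓ 011001✓ 011011✓ 011110✓ 011111✓ 100010✓ 100101✓ 101010✓ 101100✓ 101110✓ 101111✓ 110010✓ 110011✓ 110111✓ 111001✓ 111010✓ 111011✓ 111100✓ 111110✓ 111111✓
Round 1: -00101 -01100 -10010✓ -10011✓ -10111✓ -11001✓ -11011✓ -11110✓ -11111✓ 0-0000 0-0011✓ 0-0110✓ 0-0111✓ 0-1001 00-100 000-00 000-11✓ 0001-0✓ 0001-1✓ 00010-✓ 00011-✓ 01-001✓ 01-011✓ 01-110✓ 01-111✓ 010-10✓ 010-11✓ 0100-0✓ 0100-1✓ 01000-✓ 01001-✓ 01011-✓ 011-11✓ 0110-1✓ 01111-✓ 1-0010✓ 1-1010✓ 1-1100✓ 1-1110✓ 1-1111✓ 10-010✓ 101-10✓ 1011-0✓ 10111-✓ 11-010✓ 11-011✓ 11-111✓ 110-11✓ 11001-✓ 111-10✓ 111-11✓ 1110-1✓ 11101-✓ 1111-0✓ 11111-✓
Round 2: -1-011✓ -1-111✓ -10-11✓ -1001- -11-11✓ -110-1 -1111- 0-0-11 0-011- 0001-- 01--11✓ 01-0-1 01-11- 010-1- 0100-- 1--010 1-1-10 1-11-0 1-111- 11--11✓ 11-01- 111-1-
Round 3: -1--11
PIs = {-00101, -01100, -1--11, -1001-, -110-1, -1111-, 0-0-11, 0-0000, 0-011-, 0-1001, 00-100, 000-00, 0001--, 01-0-1, 01-11-, 010-1-, 0100--, 1--010, 1-1-10, 1-11-0, 1-111-, 11-01-, 111-1-}
Coverage chart:
  m0: 0-0000,000-00
  m3: 0-0-11 ←essential
  m4: 00-100,000-00,0001--
  m5: -00101,0001--
  m6: 0-011-,0001--
  m7: 0-0-11,0-011-,0001--
  m9: 0-1001 ←essential
  m12: -01100,00-100
  m16: 0-0000,0100--
  m17: 01-0-1,0100--
  m19: -1--11,-1001-,0-0-11,01-0-1,010-1-,0100--
  m23: -1--11,0-0-11,0-011-,01-11-,010-1-
  m27: -1--11,-110-1,01-0-1
  m30: -1111-,01-11-
  m31: -1--11,-1111-,01-11-
  m34: 1--010 ←essential
  m37: -00101 ←essential
  m42: 1--010,1-1-10
  m44: -01100,1-11-0
  m46: 1-1-10,1-11-0,1-111-
  m47: 1-111- ←essential
  m50: -1001-,1--010,11-01-
  m51: -1--11,-1001-,11-01-
  m55: -1--11 ←essential
  m57: -110-1 ←essential
  m58: 1--010,1-1-10,11-01-,111-1-
  m59: -1--11,-110-1,11-01-,111-1-
  m62: -1111-,1-1-10,1-11-0,1-111-,111-1-
  m63: -1--11,-1111-,1-111-,111-1-
Essential: -00101, -1--11, -110-1, 0-0-11, 0-1001, 1--010, 1-111-

YES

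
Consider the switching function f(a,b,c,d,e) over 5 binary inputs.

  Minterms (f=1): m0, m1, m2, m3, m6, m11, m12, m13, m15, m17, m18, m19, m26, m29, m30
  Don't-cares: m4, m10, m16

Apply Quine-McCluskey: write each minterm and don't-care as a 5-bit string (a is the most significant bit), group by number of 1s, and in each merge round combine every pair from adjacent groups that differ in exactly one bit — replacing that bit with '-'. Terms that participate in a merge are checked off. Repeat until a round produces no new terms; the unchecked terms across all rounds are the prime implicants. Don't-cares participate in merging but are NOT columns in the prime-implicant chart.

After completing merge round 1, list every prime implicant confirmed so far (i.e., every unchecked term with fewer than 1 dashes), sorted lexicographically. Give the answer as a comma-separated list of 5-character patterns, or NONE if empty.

size-2^0 implicants → 00000(✓)  00001(✓)  00010(✓)  00011(✓)  00100(✓)  00110(✓)  01010(✓)  01011(✓)  01100(✓)  01101(✓)  01111(✓)  10000(✓)  10001(✓)  10010(✓)  10011(✓)  11010(✓)  11101(✓)  11110(✓)
size-2^1 implicants → -0000(✓)  -0001(✓)  -0010(✓)  -0011(✓)  -1010(✓)  -1101  0-010(✓)  0-011(✓)  0-100  00-00(✓)  00-10(✓)  000-0(✓)  000-1(✓)  0000-(✓)  0001-(✓)  001-0(✓)  01-11  0101-(✓)  011-1  0110-  1-010(✓)  100-0(✓)  100-1(✓)  1000-(✓)  1001-(✓)  11-10
size-2^2 implicants → --010  -00-0(✓)  -00-1(✓)  -000-(✓)  -001-(✓)  0-01-  00--0  000--(✓)  100--(✓)
size-2^3 implicants → -00--
Unchecked terms (primes): --010, -00--, -1101, 0-01-, 0-100, 00--0, 01-11, 011-1, 0110-, 11-10

NONE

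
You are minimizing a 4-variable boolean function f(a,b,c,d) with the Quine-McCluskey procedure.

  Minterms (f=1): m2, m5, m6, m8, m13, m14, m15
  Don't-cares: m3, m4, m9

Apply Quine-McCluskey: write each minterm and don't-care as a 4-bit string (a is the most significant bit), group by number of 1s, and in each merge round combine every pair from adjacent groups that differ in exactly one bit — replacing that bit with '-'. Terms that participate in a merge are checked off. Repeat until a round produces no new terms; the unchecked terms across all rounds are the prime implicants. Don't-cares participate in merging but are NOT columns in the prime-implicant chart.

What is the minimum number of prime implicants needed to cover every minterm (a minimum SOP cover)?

4

[col 0] 0010*, 0011*, 0100*, 0101*, 0110*, 1000*, 1001*, 1101*, 1110*, 1111*
[col 1] -101, -110, 0-10, 001-, 01-0, 010-, 1-01, 100-, 11-1, 111-
Prime implicants: -101, -110, 0-10, 001-, 01-0, 010-, 1-01, 100-, 11-1, 111-
PI chart (minterm → PIs covering it):
  2 | 0-10,001-
  5 | -101,010-
  6 | -110,0-10,01-0
  8 | 100-  (sole → essential)
  13 | -101,1-01,11-1
  14 | -110,111-
  15 | 11-1,111-
Essential prime implicants: 100-
Petrick residual → -101, 0-10, 111-
Minimum SOP uses 4 PIs: bc'd + a'cd' + ab'c' + abc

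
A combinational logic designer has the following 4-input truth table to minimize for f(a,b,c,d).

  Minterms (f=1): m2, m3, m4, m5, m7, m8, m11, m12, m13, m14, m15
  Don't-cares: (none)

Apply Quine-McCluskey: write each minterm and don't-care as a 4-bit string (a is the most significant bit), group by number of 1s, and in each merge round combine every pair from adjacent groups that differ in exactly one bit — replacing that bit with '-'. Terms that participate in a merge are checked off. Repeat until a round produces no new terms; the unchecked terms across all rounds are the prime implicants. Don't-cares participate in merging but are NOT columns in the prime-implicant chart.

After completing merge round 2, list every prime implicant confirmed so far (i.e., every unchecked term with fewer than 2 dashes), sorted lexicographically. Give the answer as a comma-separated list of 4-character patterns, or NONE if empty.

001-, 1-00

size-2^0 implicants → 0010(✓)  0011(✓)  0100(✓)  0101(✓)  0111(✓)  1000(✓)  1011(✓)  1100(✓)  1101(✓)  1110(✓)  1111(✓)
size-2^1 implicants → -011(✓)  -100(✓)  -101(✓)  -111(✓)  0-11(✓)  001-  01-1(✓)  010-(✓)  1-00  1-11(✓)  11-0(✓)  11-1(✓)  110-(✓)  111-(✓)
size-2^2 implicants → --11  -1-1  -10-  11--
Unchecked terms (primes): --11, -1-1, -10-, 001-, 1-00, 11--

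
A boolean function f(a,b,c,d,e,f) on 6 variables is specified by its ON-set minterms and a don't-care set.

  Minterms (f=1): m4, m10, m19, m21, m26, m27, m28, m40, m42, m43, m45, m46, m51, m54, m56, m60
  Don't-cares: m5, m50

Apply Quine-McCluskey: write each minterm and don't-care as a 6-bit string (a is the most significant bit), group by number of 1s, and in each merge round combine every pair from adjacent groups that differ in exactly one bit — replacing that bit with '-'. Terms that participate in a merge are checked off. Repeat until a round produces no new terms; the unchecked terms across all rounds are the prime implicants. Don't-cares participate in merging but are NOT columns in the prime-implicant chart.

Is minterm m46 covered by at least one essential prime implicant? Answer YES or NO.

YES

size-2^0 implicants → 000100(✓)  000101(✓)  001010(✓)  010011(✓)  010101(✓)  011010(✓)  011011(✓)  011100(✓)  101000(✓)  101010(✓)  101011(✓)  101101  101110(✓)  110010(✓)  110011(✓)  110110(✓)  111000(✓)  111100(✓)
size-2^1 implicants → -01010  -10011  -11100  0-0101  0-1010  00010-  01-011  01101-  1-1000  101-10  1010-0  10101-  110-10  11001-  111-00
Unchecked terms (primes): -01010, -10011, -11100, 0-0101, 0-1010, 00010-, 01-011, 01101-, 1-1000, 101-10, 1010-0, 10101-, 101101, 110-10, 11001-, 111-00
Minterm coverage:
  m4 ⊆ 00010- [E]
  m10 ⊆ -01010,0-1010
  m19 ⊆ -10011,01-011
  m21 ⊆ 0-0101 [E]
  m26 ⊆ 0-1010,01101-
  m27 ⊆ 01-011,01101-
  m28 ⊆ -11100 [E]
  m40 ⊆ 1-1000,1010-0
  m42 ⊆ -01010,101-10,1010-0,10101-
  m43 ⊆ 10101- [E]
  m45 ⊆ 101101 [E]
  m46 ⊆ 101-10 [E]
  m51 ⊆ -10011,11001-
  m54 ⊆ 110-10 [E]
  m56 ⊆ 1-1000,111-00
  m60 ⊆ -11100,111-00
E = {-11100, 0-0101, 00010-, 101-10, 10101-, 101101, 110-10}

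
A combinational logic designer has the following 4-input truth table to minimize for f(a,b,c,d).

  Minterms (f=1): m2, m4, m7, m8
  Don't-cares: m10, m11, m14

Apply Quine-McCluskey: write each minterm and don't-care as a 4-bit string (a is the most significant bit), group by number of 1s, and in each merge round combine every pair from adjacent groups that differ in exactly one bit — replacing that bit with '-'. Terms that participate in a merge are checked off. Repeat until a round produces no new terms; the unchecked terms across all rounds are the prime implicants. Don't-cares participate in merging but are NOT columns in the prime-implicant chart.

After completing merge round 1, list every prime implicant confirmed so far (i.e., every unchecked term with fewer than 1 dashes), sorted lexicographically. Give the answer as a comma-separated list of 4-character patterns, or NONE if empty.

0100, 0111

Round 0: 0010✓ 0100 0111 1000✓ 1010✓ 1011✓ 1110✓
Round 1: -010 1-10 10-0 101-
PIs = {-010, 0100, 0111, 1-10, 10-0, 101-}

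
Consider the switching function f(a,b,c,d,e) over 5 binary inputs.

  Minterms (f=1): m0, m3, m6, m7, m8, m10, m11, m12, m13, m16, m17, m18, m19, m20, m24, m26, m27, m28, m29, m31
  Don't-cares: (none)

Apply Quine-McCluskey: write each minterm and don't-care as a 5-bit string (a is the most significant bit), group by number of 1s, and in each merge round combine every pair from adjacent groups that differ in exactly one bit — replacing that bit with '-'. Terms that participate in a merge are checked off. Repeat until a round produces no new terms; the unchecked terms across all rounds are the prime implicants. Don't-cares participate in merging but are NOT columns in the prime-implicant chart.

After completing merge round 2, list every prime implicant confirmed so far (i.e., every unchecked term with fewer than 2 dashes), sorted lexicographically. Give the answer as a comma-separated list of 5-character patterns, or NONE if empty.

00-11, 0011-, 11-11, 111-1

[col 0] 00000*, 00011*, 00110*, 00111*, 01000*, 01010*, 01011*, 01100*, 01101*, 10000*, 10001*, 10010*, 10011*, 10100*, 11000*, 11010*, 11011*, 11100*, 11101*, 11111*
[col 1] -0000*, -0011*, -1000*, -1010*, -1011*, -1100*, -1101*, 0-000*, 0-011*, 00-11, 0011-, 01-00*, 010-0*, 0101-*, 0110-*, 1-000*, 1-010*, 1-011*, 1-100*, 10-00*, 100-0*, 100-1*, 1000-*, 1001-*, 11-00*, 11-11, 110-0*, 1101-*, 111-1, 1110-*
[col 2] --000, --011, -1-00, -10-0, -101-, -110-, 1--00, 1-0-0, 1-01-, 100--
Prime implicants: --000, --011, -1-00, -10-0, -101-, -110-, 00-11, 0011-, 1--00, 1-0-0, 1-01-, 100--, 11-11, 111-1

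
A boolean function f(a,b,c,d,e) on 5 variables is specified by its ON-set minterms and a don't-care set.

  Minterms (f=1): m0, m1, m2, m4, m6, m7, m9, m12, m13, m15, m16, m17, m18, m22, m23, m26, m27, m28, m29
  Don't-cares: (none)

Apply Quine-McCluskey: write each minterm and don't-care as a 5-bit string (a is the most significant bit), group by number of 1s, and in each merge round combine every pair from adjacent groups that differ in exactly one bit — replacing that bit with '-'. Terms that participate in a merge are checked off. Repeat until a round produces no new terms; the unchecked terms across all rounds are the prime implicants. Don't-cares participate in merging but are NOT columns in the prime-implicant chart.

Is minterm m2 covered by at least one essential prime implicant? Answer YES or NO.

[col 0] 00000*, 00001*, 00010*, 00100*, 00110*, 00111*, 01001*, 01100*, 01101*, 01111*, 10000*, 10001*, 10010*, 10110*, 10111*, 11010*, 11011*, 11100*, 11101*
[col 1] -0000*, -0001*, -0010*, -0110*, -0111*, -1100*, -1101*, 0-001, 0-100, 0-111, 00-00*, 00-10*, 000-0*, 0000-*, 001-0*, 0011-*, 01-01, 011-1, 0110-*, 1-010, 10-10*, 100-0*, 1000-*, 1011-*, 1101-, 1110-*
[col 2] -0-10, -00-0, -000-, -011-, -110-, 00--0
Prime implicants: -0-10, -00-0, -000-, -011-, -110-, 0-001, 0-100, 0-111, 00--0, 01-01, 011-1, 1-010, 1101-
PI chart (minterm → PIs covering it):
  0 | -00-0,-000-,00--0
  1 | -000-,0-001
  2 | -0-10,-00-0,00--0
  4 | 0-100,00--0
  6 | -0-10,-011-,00--0
  7 | -011-,0-111
  9 | 0-001,01-01
  12 | -110-,0-100
  13 | -110-,01-01,011-1
  15 | 0-111,011-1
  16 | -00-0,-000-
  17 | -000-  (sole → essential)
  18 | -0-10,-00-0,1-010
  22 | -0-10,-011-
  23 | -011-  (sole → essential)
  26 | 1-010,1101-
  27 | 1101-  (sole → essential)
  28 | -110-  (sole → essential)
  29 | -110-  (sole → essential)
Essential prime implicants: -000-, -011-, -110-, 1101-

NO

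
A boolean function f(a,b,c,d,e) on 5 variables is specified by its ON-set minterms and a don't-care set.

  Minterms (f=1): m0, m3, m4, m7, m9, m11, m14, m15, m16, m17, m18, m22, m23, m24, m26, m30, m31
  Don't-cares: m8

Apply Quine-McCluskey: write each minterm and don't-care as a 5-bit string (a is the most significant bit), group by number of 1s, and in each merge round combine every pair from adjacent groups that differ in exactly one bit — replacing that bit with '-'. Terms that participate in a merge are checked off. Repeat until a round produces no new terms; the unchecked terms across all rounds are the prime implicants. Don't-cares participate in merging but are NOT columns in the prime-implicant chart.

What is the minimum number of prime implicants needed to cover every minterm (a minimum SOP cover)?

7

[col 0] 00000*, 00011*, 00100*, 00111*, 01000*, 01001*, 01011*, 01110*, 01111*, 10000*, 10001*, 10010*, 10110*, 10111*, 11000*, 11010*, 11110*, 11111*
[col 1] -0000*, -0111*, -1000*, -1110*, -1111*, 0-000*, 0-011*, 0-111*, 00-00, 00-11*, 01-11*, 010-1, 0100-, 0111-*, 1-000*, 1-010*, 1-110*, 1-111*, 10-10*, 100-0*, 1000-, 1011-*, 11-10*, 110-0*, 1111-*
[col 2] --000, --111, -111-, 0--11, 1--10, 1-0-0, 1-11-
Prime implicants: --000, --111, -111-, 0--11, 00-00, 010-1, 0100-, 1--10, 1-0-0, 1-11-, 1000-
PI chart (minterm → PIs covering it):
  0 | --000,00-00
  3 | 0--11  (sole → essential)
  4 | 00-00  (sole → essential)
  7 | --111,0--11
  9 | 010-1,0100-
  11 | 0--11,010-1
  14 | -111-  (sole → essential)
  15 | --111,-111-,0--11
  16 | --000,1-0-0,1000-
  17 | 1000-  (sole → essential)
  18 | 1--10,1-0-0
  22 | 1--10,1-11-
  23 | --111,1-11-
  24 | --000,1-0-0
  26 | 1--10,1-0-0
  30 | -111-,1--10,1-11-
  31 | --111,-111-,1-11-
Essential prime implicants: -111-, 0--11, 00-00, 1000-
Petrick residual → 010-1, 1-0-0, 1-11-
Minimum SOP uses 7 PIs: bcd + a'de + a'b'd'e' + a'bc'e + ac'e' + acd + ab'c'd'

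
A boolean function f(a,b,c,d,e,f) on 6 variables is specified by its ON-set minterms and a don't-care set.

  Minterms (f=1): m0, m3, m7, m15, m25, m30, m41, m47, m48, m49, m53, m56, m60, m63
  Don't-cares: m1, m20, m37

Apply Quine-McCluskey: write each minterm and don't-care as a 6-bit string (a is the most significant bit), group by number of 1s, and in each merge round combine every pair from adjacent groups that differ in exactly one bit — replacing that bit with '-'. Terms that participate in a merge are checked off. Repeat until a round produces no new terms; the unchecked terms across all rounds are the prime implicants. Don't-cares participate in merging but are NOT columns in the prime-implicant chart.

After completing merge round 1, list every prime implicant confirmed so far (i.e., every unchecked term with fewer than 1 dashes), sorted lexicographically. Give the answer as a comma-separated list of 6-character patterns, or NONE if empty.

010100, 011001, 011110, 101001

size-2^0 implicants → 000000(✓)  000001(✓)  000011(✓)  000111(✓)  001111(✓)  010100  011001  011110  100101(✓)  101001  101111(✓)  110000(✓)  110001(✓)  110101(✓)  111000(✓)  111100(✓)  111111(✓)
size-2^1 implicants → -01111  00-111  000-11  0000-1  00000-  1-0101  1-1111  11-000  110-01  11000-  111-00
Unchecked terms (primes): -01111, 00-111, 000-11, 0000-1, 00000-, 010100, 011001, 011110, 1-0101, 1-1111, 101001, 11-000, 110-01, 11000-, 111-00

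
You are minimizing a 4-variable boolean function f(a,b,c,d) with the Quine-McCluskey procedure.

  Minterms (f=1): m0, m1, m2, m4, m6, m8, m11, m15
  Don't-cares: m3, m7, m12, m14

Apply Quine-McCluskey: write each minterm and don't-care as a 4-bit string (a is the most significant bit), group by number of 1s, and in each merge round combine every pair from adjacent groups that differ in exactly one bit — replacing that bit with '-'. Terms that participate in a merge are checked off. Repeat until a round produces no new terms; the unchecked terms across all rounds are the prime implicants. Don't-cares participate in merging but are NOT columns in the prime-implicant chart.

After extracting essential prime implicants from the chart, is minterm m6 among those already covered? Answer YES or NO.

NO

[col 0] 0000*, 0001*, 0010*, 0011*, 0100*, 0110*, 0111*, 1000*, 1011*, 1100*, 1110*, 1111*
[col 1] -000*, -011*, -100*, -110*, -111*, 0-00*, 0-10*, 0-11*, 00-0*, 00-1*, 000-*, 001-*, 01-0*, 011-*, 1-00*, 1-11*, 11-0*, 111-*
[col 2] --00, --11, -1-0, -11-, 0--0, 0-1-, 00--
Prime implicants: --00, --11, -1-0, -11-, 0--0, 0-1-, 00--
PI chart (minterm → PIs covering it):
  0 | --00,0--0,00--
  1 | 00--  (sole → essential)
  2 | 0--0,0-1-,00--
  4 | --00,-1-0,0--0
  6 | -1-0,-11-,0--0,0-1-
  8 | --00  (sole → essential)
  11 | --11  (sole → essential)
  15 | --11,-11-
Essential prime implicants: --00, --11, 00--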